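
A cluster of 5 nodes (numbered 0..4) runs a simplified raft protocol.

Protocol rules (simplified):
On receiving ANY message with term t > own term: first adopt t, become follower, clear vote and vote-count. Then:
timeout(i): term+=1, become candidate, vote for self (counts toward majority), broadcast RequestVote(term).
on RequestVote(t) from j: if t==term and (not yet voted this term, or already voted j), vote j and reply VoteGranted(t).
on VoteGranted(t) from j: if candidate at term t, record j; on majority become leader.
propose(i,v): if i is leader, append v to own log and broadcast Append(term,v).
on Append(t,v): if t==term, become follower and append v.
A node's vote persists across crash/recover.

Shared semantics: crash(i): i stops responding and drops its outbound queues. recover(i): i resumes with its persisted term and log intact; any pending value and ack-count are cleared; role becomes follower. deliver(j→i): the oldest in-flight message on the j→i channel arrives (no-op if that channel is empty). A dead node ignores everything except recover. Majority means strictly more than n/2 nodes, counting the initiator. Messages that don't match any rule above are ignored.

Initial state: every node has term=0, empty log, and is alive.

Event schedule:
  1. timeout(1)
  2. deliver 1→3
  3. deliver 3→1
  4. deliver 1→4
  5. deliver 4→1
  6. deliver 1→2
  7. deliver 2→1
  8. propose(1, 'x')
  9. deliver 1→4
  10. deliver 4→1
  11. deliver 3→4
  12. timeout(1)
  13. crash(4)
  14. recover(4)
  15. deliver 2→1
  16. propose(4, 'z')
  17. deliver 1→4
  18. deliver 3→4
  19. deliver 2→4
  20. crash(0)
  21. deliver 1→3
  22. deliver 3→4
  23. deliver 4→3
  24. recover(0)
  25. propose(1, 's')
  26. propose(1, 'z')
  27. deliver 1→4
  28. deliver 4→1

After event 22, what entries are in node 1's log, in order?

x

step 1 timeout(1): 1={cand,t=1,log=-}
step 2 deliver 1→3: 3={foll,t=1,log=-}
step 3 deliver 3→1: —
step 4 deliver 1→4: 4={foll,t=1,log=-}
step 5 deliver 4→1: 1={lead,t=1,log=-}
step 6 deliver 1→2: 2={foll,t=1,log=-}
step 7 deliver 2→1: —
step 8 propose(1,'x'): 1={lead,t=1,log=x}
step 9 deliver 1→4: 4={foll,t=1,log=x}
step 10 deliver 4→1: —
step 11 deliver 3→4: —
step 12 timeout(1): 1={cand,t=2,log=x}
step 13 crash(4): 4={✗foll,t=1,log=x}
step 14 recover(4): 4={foll,t=1,log=x}
step 15 deliver 2→1: —
step 16 propose(4,'z'): —
step 17 deliver 1→4: 4={foll,t=2,log=x}
step 18 deliver 3→4: —
step 19 deliver 2→4: —
step 20 crash(0): 0={✗foll,t=0,log=-}
step 21 deliver 1→3: 3={foll,t=1,log=x}
step 22 deliver 3→4: —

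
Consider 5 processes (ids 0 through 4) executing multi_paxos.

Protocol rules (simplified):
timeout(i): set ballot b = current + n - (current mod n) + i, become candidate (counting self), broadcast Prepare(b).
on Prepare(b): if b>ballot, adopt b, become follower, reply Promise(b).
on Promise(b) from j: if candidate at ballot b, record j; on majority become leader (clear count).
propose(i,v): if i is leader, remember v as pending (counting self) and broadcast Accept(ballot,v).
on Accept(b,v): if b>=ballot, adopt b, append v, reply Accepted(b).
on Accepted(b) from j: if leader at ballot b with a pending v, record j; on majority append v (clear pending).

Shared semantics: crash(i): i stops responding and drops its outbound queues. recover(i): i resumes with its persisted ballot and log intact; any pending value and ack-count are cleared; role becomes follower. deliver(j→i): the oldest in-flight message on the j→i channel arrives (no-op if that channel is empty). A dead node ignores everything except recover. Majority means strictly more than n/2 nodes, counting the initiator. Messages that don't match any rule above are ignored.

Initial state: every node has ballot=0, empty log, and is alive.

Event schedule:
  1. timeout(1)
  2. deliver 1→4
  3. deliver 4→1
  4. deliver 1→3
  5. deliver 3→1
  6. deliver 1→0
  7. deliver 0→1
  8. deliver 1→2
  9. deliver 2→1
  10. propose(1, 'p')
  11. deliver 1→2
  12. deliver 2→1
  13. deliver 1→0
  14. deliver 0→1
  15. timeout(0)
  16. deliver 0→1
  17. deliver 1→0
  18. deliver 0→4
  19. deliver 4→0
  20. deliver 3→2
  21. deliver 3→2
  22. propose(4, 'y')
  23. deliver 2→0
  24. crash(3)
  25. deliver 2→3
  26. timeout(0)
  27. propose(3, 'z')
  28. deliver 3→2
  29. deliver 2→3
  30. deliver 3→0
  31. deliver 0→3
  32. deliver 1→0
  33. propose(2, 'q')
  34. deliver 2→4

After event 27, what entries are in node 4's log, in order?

e1 timeout(1): 1[cand,b=6,-]
e2 deliver 1→4: 4[foll,b=6,-]
e3 deliver 4→1: ·
e4 deliver 1→3: 3[foll,b=6,-]
e5 deliver 3→1: 1[lead,b=6,-]
e6 deliver 1→0: 0[foll,b=6,-]
e7 deliver 0→1: ·
e8 deliver 1→2: 2[foll,b=6,-]
e9 deliver 2→1: ·
e10 propose(1,'p'): ·
e11 deliver 1→2: 2[foll,b=6,p]
e12 deliver 2→1: ·
e13 deliver 1→0: 0[foll,b=6,p]
e14 deliver 0→1: 1[lead,b=6,p]
e15 timeout(0): 0[cand,b=10,p]
e16 deliver 0→1: 1[foll,b=10,p]
e17 deliver 1→0: ·
e18 deliver 0→4: 4[foll,b=10,-]
e19 deliver 4→0: 0[lead,b=10,p]
e20 deliver 3→2: ·
e21 deliver 3→2: ·
e22 propose(4,'y'): ·
e23 deliver 2→0: ·
e24 crash(3): 3[✗foll,b=6,-]
e25 deliver 2→3: ·
e26 timeout(0): 0[cand,b=15,p]
e27 propose(3,'z'): ·

empty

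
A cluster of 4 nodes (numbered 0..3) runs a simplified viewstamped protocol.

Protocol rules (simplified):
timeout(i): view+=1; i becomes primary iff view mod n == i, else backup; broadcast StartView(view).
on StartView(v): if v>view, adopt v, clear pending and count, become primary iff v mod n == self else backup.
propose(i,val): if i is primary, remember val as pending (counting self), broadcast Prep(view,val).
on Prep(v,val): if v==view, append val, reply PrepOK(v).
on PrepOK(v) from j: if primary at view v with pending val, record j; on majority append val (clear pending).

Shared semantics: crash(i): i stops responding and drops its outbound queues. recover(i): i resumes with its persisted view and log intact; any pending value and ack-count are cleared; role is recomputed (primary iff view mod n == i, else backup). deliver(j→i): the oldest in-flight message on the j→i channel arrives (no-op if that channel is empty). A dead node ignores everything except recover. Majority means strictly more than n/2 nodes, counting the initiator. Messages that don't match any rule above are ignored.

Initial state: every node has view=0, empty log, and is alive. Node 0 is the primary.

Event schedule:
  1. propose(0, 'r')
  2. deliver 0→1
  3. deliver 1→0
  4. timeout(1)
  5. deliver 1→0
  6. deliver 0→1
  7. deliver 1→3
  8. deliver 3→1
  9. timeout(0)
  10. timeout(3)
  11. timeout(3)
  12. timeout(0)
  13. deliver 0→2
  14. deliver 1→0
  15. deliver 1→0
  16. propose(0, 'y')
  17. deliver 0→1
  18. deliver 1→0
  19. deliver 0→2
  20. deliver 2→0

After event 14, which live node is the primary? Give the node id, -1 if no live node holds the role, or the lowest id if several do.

1

1. propose(0,'r'):  nop
2. deliver 0→1:  <1:back v0 r>
3. deliver 1→0:  nop
4. timeout(1):  <1:prim v1 r>
5. deliver 1→0:  <0:back v1 ->
6. deliver 0→1:  nop
7. deliver 1→3:  <3:back v1 ->
8. deliver 3→1:  nop
9. timeout(0):  <0:back v2 ->
10. timeout(3):  <3:back v2 ->
11. timeout(3):  <3:prim v3 ->
12. timeout(0):  <0:back v3 ->
13. deliver 0→2:  <2:back v0 r>
14. deliver 1→0:  nop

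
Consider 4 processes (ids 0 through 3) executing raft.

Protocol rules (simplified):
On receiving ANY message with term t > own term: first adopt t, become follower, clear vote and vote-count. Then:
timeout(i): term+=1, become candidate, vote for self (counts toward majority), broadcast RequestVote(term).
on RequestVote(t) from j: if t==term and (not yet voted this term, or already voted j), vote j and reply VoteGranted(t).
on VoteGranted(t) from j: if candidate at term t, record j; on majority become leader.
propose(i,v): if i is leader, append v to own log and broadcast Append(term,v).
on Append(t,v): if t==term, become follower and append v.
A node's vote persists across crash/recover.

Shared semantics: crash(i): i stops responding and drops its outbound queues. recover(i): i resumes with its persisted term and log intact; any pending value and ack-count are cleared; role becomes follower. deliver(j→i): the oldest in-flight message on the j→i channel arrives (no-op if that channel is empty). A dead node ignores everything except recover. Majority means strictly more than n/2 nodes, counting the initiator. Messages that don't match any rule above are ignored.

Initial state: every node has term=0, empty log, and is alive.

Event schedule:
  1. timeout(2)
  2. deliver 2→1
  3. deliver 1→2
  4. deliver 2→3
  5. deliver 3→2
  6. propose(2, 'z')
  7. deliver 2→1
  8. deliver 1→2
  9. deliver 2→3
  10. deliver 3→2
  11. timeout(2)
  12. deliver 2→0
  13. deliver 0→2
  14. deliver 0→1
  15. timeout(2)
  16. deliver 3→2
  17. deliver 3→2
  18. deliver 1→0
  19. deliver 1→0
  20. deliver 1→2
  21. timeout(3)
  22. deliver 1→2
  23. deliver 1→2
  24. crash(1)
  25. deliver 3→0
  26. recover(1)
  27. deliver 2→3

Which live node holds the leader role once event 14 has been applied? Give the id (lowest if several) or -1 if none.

[1] timeout(2) → N2(cand t1 [-])
[2] deliver 2→1 → N1(foll t1 [-])
[3] deliver 1→2 → ∅
[4] deliver 2→3 → N3(foll t1 [-])
[5] deliver 3→2 → N2(lead t1 [-])
[6] propose(2,'z') → N2(lead t1 [z])
[7] deliver 2→1 → N1(foll t1 [z])
[8] deliver 1→2 → ∅
[9] deliver 2→3 → N3(foll t1 [z])
[10] deliver 3→2 → ∅
[11] timeout(2) → N2(cand t2 [z])
[12] deliver 2→0 → N0(foll t1 [-])
[13] deliver 0→2 → ∅
[14] deliver 0→1 → ∅

-1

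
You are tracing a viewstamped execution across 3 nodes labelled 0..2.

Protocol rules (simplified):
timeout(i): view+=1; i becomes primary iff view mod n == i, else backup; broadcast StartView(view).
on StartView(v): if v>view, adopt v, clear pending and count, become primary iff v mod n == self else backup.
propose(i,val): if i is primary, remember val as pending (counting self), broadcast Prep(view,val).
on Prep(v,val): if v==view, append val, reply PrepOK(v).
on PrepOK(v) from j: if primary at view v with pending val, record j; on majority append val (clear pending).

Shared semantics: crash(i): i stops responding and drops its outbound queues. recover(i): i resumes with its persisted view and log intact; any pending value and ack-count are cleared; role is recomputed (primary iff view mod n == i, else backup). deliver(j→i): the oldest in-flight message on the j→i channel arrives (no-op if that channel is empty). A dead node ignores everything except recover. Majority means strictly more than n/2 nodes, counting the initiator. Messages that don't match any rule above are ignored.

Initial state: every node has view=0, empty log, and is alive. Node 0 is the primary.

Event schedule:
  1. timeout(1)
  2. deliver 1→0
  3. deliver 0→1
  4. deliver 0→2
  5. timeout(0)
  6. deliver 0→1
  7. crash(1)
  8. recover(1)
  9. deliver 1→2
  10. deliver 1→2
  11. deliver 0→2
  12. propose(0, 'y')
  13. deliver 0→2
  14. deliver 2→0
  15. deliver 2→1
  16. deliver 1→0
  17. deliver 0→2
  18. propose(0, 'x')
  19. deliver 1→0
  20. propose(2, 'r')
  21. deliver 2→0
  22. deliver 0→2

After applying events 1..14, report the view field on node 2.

2

after 1 — timeout(1): n1:prim/v1/[-]
after 2 — deliver 1→0: n0:back/v1/[-]
after 3 — deliver 0→1: ·
after 4 — deliver 0→2: ·
after 5 — timeout(0): n0:back/v2/[-]
after 6 — deliver 0→1: n1:back/v2/[-]
after 7 — crash(1): n1:✗back/v2/[-]
after 8 — recover(1): n1:back/v2/[-]
after 9 — deliver 1→2: ·
after 10 — deliver 1→2: ·
after 11 — deliver 0→2: n2:prim/v2/[-]
after 12 — propose(0,'y'): ·
after 13 — deliver 0→2: ·
after 14 — deliver 2→0: ·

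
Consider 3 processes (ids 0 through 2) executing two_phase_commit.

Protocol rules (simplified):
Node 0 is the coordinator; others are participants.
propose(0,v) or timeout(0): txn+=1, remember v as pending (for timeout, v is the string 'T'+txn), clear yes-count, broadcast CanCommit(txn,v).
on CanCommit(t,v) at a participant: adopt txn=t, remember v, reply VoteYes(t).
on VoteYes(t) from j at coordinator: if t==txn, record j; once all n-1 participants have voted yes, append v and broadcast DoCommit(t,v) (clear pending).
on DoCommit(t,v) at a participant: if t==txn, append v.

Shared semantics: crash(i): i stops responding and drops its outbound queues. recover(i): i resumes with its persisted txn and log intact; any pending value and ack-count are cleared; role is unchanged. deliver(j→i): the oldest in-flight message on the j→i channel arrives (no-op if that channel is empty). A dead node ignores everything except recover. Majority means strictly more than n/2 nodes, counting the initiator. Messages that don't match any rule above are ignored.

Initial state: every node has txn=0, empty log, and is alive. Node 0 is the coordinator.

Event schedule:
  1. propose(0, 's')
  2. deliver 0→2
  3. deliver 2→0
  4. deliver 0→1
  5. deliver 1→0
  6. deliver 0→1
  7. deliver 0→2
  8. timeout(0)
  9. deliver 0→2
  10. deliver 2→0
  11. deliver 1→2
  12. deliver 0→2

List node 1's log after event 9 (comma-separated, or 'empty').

s

[1] propose(0,'s') → N0(coor t1 [-])
[2] deliver 0→2 → N2(part t1 [-])
[3] deliver 2→0 → ∅
[4] deliver 0→1 → N1(part t1 [-])
[5] deliver 1→0 → N0(coor t1 [s])
[6] deliver 0→1 → N1(part t1 [s])
[7] deliver 0→2 → N2(part t1 [s])
[8] timeout(0) → N0(coor t2 [s])
[9] deliver 0→2 → N2(part t2 [s])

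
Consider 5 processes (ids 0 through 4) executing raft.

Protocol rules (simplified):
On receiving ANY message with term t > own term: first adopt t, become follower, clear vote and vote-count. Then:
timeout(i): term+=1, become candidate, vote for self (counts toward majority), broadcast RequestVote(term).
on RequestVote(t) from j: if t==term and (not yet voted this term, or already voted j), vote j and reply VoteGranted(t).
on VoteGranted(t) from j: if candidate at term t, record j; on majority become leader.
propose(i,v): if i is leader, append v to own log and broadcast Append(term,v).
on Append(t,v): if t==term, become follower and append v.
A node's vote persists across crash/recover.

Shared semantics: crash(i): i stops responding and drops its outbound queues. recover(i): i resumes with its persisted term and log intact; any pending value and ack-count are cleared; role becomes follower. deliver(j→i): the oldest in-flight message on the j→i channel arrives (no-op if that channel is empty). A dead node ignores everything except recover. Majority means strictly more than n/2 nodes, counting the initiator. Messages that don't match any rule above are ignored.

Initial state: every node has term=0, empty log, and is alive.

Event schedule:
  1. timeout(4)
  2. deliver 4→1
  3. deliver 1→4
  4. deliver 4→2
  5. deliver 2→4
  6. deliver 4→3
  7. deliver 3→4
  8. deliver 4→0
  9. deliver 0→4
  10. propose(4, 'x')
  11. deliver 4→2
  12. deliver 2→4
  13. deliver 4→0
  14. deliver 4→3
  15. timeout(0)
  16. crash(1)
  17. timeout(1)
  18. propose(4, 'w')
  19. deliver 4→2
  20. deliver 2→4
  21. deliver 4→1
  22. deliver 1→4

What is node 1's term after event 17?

1

[1] timeout(4) → N4(cand t1 [-])
[2] deliver 4→1 → N1(foll t1 [-])
[3] deliver 1→4 → ∅
[4] deliver 4→2 → N2(foll t1 [-])
[5] deliver 2→4 → N4(lead t1 [-])
[6] deliver 4→3 → N3(foll t1 [-])
[7] deliver 3→4 → ∅
[8] deliver 4→0 → N0(foll t1 [-])
[9] deliver 0→4 → ∅
[10] propose(4,'x') → N4(lead t1 [x])
[11] deliver 4→2 → N2(foll t1 [x])
[12] deliver 2→4 → ∅
[13] deliver 4→0 → N0(foll t1 [x])
[14] deliver 4→3 → N3(foll t1 [x])
[15] timeout(0) → N0(cand t2 [x])
[16] crash(1) → N1(✗foll t1 [-])
[17] timeout(1) → ∅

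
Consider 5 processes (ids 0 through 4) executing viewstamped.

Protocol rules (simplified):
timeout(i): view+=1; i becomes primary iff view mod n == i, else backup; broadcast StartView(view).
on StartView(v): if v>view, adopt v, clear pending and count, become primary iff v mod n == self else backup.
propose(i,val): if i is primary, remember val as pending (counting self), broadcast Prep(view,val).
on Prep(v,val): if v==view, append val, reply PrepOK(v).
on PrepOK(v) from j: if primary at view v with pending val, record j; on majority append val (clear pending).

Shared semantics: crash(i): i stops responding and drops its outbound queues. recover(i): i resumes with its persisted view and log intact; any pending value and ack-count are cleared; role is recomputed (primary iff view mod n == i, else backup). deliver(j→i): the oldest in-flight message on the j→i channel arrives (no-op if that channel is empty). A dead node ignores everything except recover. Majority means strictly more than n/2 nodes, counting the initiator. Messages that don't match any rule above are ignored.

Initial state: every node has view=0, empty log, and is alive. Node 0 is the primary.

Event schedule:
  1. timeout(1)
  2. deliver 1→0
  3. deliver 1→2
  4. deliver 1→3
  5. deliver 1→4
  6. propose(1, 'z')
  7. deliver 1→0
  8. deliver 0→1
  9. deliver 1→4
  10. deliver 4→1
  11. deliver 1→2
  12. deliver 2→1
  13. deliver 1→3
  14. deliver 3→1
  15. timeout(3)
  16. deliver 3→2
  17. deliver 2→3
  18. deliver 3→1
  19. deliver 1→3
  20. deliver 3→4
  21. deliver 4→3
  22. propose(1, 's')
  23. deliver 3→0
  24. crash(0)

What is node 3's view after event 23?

2

after 1 — timeout(1): n1:prim/v1/[-]
after 2 — deliver 1→0: n0:back/v1/[-]
after 3 — deliver 1→2: n2:back/v1/[-]
after 4 — deliver 1→3: n3:back/v1/[-]
after 5 — deliver 1→4: n4:back/v1/[-]
after 6 — propose(1,'z'): ·
after 7 — deliver 1→0: n0:back/v1/[z]
after 8 — deliver 0→1: ·
after 9 — deliver 1→4: n4:back/v1/[z]
after 10 — deliver 4→1: n1:prim/v1/[z]
after 11 — deliver 1→2: n2:back/v1/[z]
after 12 — deliver 2→1: ·
after 13 — deliver 1→3: n3:back/v1/[z]
after 14 — deliver 3→1: ·
after 15 — timeout(3): n3:back/v2/[z]
after 16 — deliver 3→2: n2:prim/v2/[z]
after 17 — deliver 2→3: ·
after 18 — deliver 3→1: n1:back/v2/[z]
after 19 — deliver 1→3: ·
after 20 — deliver 3→4: n4:back/v2/[z]
after 21 — deliver 4→3: ·
after 22 — propose(1,'s'): ·
after 23 — deliver 3→0: n0:back/v2/[z]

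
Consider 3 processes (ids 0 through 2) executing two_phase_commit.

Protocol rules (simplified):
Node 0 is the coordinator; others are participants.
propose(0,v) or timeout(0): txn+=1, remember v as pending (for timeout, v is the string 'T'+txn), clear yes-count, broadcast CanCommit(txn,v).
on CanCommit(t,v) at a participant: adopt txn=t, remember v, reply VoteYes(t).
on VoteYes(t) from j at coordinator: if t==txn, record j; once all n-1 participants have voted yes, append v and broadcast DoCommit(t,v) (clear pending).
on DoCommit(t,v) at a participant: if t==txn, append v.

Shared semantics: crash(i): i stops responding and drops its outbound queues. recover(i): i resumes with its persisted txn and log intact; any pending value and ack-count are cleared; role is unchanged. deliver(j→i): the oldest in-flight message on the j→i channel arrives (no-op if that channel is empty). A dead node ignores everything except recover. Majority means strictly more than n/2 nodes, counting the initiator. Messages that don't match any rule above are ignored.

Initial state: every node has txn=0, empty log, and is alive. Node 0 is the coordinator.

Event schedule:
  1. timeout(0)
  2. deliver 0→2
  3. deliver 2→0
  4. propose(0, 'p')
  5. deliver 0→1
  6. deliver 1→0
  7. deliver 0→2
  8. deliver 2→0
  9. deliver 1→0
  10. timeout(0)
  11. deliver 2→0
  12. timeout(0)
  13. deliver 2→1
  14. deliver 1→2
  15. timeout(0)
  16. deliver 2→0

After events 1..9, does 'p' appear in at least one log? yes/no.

no

step 1 timeout(0): 0={coor,t=1,log=-}
step 2 deliver 0→2: 2={part,t=1,log=-}
step 3 deliver 2→0: —
step 4 propose(0,'p'): 0={coor,t=2,log=-}
step 5 deliver 0→1: 1={part,t=1,log=-}
step 6 deliver 1→0: —
step 7 deliver 0→2: 2={part,t=2,log=-}
step 8 deliver 2→0: —
step 9 deliver 1→0: —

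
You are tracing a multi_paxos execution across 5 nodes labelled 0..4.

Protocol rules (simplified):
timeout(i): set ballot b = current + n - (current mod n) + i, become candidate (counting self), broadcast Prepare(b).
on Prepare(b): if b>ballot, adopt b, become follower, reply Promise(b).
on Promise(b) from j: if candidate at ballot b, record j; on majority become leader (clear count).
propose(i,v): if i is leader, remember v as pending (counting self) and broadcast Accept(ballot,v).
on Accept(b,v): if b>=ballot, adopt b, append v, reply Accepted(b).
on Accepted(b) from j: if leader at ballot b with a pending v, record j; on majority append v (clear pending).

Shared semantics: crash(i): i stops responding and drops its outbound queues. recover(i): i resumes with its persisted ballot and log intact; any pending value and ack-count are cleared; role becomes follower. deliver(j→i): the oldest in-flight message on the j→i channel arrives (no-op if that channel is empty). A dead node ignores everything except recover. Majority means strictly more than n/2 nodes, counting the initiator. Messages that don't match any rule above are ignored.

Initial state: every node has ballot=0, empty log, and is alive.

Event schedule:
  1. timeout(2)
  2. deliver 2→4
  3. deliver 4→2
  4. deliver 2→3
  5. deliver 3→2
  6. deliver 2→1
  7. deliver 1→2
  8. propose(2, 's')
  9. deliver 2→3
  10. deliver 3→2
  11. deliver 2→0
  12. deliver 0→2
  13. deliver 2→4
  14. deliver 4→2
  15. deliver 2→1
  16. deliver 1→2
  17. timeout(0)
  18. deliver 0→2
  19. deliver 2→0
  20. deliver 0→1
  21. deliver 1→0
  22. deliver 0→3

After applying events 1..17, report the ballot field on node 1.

7

after 1 — timeout(2): n2:cand/b7/[-]
after 2 — deliver 2→4: n4:foll/b7/[-]
after 3 — deliver 4→2: ·
after 4 — deliver 2→3: n3:foll/b7/[-]
after 5 — deliver 3→2: n2:lead/b7/[-]
after 6 — deliver 2→1: n1:foll/b7/[-]
after 7 — deliver 1→2: ·
after 8 — propose(2,'s'): ·
after 9 — deliver 2→3: n3:foll/b7/[s]
after 10 — deliver 3→2: ·
after 11 — deliver 2→0: n0:foll/b7/[-]
after 12 — deliver 0→2: ·
after 13 — deliver 2→4: n4:foll/b7/[s]
after 14 — deliver 4→2: n2:lead/b7/[s]
after 15 — deliver 2→1: n1:foll/b7/[s]
after 16 — deliver 1→2: ·
after 17 — timeout(0): n0:cand/b10/[-]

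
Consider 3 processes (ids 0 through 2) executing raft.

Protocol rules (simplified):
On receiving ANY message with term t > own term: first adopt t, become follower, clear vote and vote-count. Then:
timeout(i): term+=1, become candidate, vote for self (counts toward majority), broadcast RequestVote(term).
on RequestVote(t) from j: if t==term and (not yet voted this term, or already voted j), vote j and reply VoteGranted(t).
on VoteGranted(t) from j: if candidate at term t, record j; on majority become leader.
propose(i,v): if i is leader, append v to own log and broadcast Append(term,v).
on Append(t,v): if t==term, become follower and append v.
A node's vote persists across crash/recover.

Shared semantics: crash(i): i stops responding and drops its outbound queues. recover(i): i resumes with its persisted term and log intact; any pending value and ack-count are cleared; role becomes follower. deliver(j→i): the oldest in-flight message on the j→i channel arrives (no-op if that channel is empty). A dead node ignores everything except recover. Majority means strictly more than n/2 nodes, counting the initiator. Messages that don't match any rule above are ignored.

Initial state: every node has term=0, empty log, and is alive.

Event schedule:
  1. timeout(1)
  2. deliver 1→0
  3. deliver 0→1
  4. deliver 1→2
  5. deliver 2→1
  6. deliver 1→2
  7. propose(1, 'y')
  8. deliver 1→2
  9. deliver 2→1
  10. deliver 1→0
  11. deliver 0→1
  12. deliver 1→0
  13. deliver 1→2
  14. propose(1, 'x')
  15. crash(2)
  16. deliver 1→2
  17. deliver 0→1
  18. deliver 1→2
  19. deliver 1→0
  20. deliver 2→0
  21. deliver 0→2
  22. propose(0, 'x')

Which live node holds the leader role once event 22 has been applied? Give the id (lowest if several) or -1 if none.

step 1 timeout(1): 1={cand,t=1,log=-}
step 2 deliver 1→0: 0={foll,t=1,log=-}
step 3 deliver 0→1: 1={lead,t=1,log=-}
step 4 deliver 1→2: 2={foll,t=1,log=-}
step 5 deliver 2→1: —
step 6 deliver 1→2: —
step 7 propose(1,'y'): 1={lead,t=1,log=y}
step 8 deliver 1→2: 2={foll,t=1,log=y}
step 9 deliver 2→1: —
step 10 deliver 1→0: 0={foll,t=1,log=y}
step 11 deliver 0→1: —
step 12 deliver 1→0: —
step 13 deliver 1→2: —
step 14 propose(1,'x'): 1={lead,t=1,log=y,x}
step 15 crash(2): 2={✗foll,t=1,log=y}
step 16 deliver 1→2: —
step 17 deliver 0→1: —
step 18 deliver 1→2: —
step 19 deliver 1→0: 0={foll,t=1,log=y,x}
step 20 deliver 2→0: —
step 21 deliver 0→2: —
step 22 propose(0,'x'): —

1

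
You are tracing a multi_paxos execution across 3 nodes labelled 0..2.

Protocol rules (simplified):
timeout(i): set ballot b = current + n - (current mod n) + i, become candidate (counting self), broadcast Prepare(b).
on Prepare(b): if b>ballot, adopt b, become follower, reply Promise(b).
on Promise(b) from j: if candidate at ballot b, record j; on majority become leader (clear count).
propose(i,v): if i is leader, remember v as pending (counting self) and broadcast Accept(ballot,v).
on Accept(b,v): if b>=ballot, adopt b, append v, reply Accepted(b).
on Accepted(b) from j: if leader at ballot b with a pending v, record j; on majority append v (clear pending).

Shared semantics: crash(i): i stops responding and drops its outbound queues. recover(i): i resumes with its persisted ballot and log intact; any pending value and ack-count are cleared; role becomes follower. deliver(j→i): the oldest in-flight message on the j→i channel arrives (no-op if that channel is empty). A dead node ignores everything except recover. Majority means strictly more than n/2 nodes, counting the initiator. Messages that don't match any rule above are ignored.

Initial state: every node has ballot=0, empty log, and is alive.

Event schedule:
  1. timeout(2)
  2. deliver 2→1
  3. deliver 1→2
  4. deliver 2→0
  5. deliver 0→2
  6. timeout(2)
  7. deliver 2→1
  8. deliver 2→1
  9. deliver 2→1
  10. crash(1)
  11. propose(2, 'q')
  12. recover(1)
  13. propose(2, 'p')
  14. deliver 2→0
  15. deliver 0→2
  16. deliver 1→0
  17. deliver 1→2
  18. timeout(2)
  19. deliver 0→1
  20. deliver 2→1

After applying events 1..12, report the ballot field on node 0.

5

1. timeout(2):  <2:cand b5 ->
2. deliver 2→1:  <1:foll b5 ->
3. deliver 1→2:  <2:lead b5 ->
4. deliver 2→0:  <0:foll b5 ->
5. deliver 0→2:  nop
6. timeout(2):  <2:cand b8 ->
7. deliver 2→1:  <1:foll b8 ->
8. deliver 2→1:  nop
9. deliver 2→1:  nop
10. crash(1):  <1:✗foll b8 ->
11. propose(2,'q'):  nop
12. recover(1):  <1:foll b8 ->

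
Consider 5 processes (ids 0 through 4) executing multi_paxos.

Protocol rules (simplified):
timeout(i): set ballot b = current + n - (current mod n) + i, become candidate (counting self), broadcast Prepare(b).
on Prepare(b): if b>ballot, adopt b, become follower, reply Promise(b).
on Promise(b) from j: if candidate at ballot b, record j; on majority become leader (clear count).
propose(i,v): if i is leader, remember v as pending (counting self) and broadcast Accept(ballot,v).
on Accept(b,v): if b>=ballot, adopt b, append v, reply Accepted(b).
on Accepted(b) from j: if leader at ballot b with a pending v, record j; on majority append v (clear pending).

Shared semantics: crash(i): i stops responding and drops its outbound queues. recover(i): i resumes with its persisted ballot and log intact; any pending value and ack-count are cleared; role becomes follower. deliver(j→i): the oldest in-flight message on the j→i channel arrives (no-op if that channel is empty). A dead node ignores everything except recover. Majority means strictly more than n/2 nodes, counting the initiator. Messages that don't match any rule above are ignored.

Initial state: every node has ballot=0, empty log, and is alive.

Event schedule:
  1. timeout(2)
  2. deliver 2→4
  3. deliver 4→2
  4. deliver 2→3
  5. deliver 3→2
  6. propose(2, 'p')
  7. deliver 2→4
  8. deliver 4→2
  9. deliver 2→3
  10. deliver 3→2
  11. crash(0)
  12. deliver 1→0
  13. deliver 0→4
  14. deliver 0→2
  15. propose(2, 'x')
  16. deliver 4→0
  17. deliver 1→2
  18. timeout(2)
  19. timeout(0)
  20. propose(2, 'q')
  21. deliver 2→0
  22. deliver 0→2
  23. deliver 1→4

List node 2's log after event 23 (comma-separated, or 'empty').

after 1 — timeout(2): n2:cand/b7/[-]
after 2 — deliver 2→4: n4:foll/b7/[-]
after 3 — deliver 4→2: ·
after 4 — deliver 2→3: n3:foll/b7/[-]
after 5 — deliver 3→2: n2:lead/b7/[-]
after 6 — propose(2,'p'): ·
after 7 — deliver 2→4: n4:foll/b7/[p]
after 8 — deliver 4→2: ·
after 9 — deliver 2→3: n3:foll/b7/[p]
after 10 — deliver 3→2: n2:lead/b7/[p]
after 11 — crash(0): n0:✗foll/b0/[-]
after 12 — deliver 1→0: ·
after 13 — deliver 0→4: ·
after 14 — deliver 0→2: ·
after 15 — propose(2,'x'): ·
after 16 — deliver 4→0: ·
after 17 — deliver 1→2: ·
after 18 — timeout(2): n2:cand/b12/[p]
after 19 — timeout(0): ·
after 20 — propose(2,'q'): ·
after 21 — deliver 2→0: ·
after 22 — deliver 0→2: ·
after 23 — deliver 1→4: ·

p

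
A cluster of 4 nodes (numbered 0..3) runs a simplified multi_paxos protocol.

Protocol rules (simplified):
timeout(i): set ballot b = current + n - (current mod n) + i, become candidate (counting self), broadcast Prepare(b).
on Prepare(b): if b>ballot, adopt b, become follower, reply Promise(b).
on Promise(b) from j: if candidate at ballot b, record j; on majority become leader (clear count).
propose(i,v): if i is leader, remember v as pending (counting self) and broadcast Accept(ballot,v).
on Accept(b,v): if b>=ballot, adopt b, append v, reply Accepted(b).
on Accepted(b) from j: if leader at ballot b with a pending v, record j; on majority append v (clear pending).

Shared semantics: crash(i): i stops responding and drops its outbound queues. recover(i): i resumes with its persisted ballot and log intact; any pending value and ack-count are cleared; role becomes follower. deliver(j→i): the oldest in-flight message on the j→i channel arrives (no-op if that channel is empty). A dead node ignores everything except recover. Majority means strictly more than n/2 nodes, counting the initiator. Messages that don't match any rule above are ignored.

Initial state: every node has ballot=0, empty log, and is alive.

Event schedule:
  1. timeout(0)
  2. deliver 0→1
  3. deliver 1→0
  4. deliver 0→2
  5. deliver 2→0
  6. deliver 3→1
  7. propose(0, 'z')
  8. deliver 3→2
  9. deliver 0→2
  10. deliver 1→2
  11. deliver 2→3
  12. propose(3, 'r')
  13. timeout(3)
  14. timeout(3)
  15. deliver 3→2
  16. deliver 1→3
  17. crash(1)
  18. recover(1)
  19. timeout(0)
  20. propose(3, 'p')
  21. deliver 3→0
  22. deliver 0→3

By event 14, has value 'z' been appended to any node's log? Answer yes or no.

yes

e1 timeout(0): 0[cand,b=4,-]
e2 deliver 0→1: 1[foll,b=4,-]
e3 deliver 1→0: ·
e4 deliver 0→2: 2[foll,b=4,-]
e5 deliver 2→0: 0[lead,b=4,-]
e6 deliver 3→1: ·
e7 propose(0,'z'): ·
e8 deliver 3→2: ·
e9 deliver 0→2: 2[foll,b=4,z]
e10 deliver 1→2: ·
e11 deliver 2→3: ·
e12 propose(3,'r'): ·
e13 timeout(3): 3[cand,b=7,-]
e14 timeout(3): 3[cand,b=11,-]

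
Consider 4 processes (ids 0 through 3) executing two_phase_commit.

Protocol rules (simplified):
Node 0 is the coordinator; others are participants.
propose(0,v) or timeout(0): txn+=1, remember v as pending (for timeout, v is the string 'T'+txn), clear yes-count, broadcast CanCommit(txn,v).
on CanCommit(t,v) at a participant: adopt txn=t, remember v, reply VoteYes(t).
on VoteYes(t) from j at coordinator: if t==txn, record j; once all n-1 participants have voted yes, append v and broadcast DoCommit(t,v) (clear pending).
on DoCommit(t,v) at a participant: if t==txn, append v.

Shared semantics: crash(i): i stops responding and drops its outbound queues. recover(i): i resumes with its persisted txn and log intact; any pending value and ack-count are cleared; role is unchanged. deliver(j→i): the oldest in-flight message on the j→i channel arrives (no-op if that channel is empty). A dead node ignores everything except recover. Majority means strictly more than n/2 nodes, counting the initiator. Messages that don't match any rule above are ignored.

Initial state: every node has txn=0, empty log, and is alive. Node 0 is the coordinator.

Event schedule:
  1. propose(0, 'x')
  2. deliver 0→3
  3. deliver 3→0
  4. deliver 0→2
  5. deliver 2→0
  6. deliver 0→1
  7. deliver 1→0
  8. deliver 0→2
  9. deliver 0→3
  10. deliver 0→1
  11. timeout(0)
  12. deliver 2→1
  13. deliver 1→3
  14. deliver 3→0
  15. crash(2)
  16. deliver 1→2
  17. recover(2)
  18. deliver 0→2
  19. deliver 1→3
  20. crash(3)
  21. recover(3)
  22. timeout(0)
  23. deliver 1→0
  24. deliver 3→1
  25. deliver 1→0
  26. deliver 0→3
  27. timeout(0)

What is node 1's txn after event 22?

1

[1] propose(0,'x') → N0(coor t1 [-])
[2] deliver 0→3 → N3(part t1 [-])
[3] deliver 3→0 → ∅
[4] deliver 0→2 → N2(part t1 [-])
[5] deliver 2→0 → ∅
[6] deliver 0→1 → N1(part t1 [-])
[7] deliver 1→0 → N0(coor t1 [x])
[8] deliver 0→2 → N2(part t1 [x])
[9] deliver 0→3 → N3(part t1 [x])
[10] deliver 0→1 → N1(part t1 [x])
[11] timeout(0) → N0(coor t2 [x])
[12] deliver 2→1 → ∅
[13] deliver 1→3 → ∅
[14] deliver 3→0 → ∅
[15] crash(2) → N2(✗part t1 [x])
[16] deliver 1→2 → ∅
[17] recover(2) → N2(part t1 [x])
[18] deliver 0→2 → N2(part t2 [x])
[19] deliver 1→3 → ∅
[20] crash(3) → N3(✗part t1 [x])
[21] recover(3) → N3(part t1 [x])
[22] timeout(0) → N0(coor t3 [x])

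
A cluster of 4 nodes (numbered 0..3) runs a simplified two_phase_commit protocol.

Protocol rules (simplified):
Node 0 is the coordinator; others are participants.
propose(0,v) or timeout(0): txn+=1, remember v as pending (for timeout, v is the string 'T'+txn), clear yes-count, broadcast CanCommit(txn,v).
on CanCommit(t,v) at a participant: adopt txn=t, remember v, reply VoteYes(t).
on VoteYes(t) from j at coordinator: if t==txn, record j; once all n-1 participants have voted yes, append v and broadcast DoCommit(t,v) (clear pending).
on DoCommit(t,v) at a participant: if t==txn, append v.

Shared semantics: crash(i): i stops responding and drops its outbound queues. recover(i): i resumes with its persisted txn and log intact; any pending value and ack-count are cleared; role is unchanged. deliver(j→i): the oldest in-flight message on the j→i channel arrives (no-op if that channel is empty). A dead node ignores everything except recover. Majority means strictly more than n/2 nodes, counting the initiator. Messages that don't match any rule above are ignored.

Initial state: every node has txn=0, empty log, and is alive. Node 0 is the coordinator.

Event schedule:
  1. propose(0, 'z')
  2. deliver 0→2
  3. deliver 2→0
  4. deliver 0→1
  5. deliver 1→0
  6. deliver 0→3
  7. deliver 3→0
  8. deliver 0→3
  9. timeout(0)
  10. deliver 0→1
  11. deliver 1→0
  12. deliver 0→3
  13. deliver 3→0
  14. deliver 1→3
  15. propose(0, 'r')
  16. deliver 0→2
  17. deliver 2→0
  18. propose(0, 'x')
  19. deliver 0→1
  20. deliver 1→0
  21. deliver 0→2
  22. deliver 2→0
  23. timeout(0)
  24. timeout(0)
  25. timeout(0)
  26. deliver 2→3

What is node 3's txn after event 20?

2

1. propose(0,'z'):  <0:coor t1 ->
2. deliver 0→2:  <2:part t1 ->
3. deliver 2→0:  nop
4. deliver 0→1:  <1:part t1 ->
5. deliver 1→0:  nop
6. deliver 0→3:  <3:part t1 ->
7. deliver 3→0:  <0:coor t1 z>
8. deliver 0→3:  <3:part t1 z>
9. timeout(0):  <0:coor t2 z>
10. deliver 0→1:  <1:part t1 z>
11. deliver 1→0:  nop
12. deliver 0→3:  <3:part t2 z>
13. deliver 3→0:  nop
14. deliver 1→3:  nop
15. propose(0,'r'):  <0:coor t3 z>
16. deliver 0→2:  <2:part t1 z>
17. deliver 2→0:  nop
18. propose(0,'x'):  <0:coor t4 z>
19. deliver 0→1:  <1:part t2 z>
20. deliver 1→0:  nop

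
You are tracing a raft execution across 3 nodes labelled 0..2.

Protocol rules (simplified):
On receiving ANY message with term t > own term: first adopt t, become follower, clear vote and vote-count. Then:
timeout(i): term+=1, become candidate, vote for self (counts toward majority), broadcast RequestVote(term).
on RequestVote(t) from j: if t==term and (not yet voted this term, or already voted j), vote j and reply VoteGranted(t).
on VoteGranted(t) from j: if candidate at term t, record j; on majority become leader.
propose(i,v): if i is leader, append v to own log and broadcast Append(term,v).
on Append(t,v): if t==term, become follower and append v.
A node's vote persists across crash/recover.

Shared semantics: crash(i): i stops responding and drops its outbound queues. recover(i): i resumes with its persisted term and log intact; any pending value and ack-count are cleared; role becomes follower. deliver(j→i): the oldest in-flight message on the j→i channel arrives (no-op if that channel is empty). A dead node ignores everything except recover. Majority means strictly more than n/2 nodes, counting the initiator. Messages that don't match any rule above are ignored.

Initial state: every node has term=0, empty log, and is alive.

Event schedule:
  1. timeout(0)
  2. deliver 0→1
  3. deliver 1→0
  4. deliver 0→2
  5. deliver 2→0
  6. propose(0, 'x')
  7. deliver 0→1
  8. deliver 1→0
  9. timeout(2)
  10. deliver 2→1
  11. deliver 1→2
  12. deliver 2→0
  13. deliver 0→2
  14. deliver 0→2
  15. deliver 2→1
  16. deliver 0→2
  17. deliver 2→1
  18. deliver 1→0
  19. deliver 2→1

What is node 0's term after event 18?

2

1. timeout(0):  <0:cand t1 ->
2. deliver 0→1:  <1:foll t1 ->
3. deliver 1→0:  <0:lead t1 ->
4. deliver 0→2:  <2:foll t1 ->
5. deliver 2→0:  nop
6. propose(0,'x'):  <0:lead t1 x>
7. deliver 0→1:  <1:foll t1 x>
8. deliver 1→0:  nop
9. timeout(2):  <2:cand t2 ->
10. deliver 2→1:  <1:foll t2 x>
11. deliver 1→2:  <2:lead t2 ->
12. deliver 2→0:  <0:foll t2 x>
13. deliver 0→2:  nop
14. deliver 0→2:  nop
15. deliver 2→1:  nop
16. deliver 0→2:  nop
17. deliver 2→1:  nop
18. deliver 1→0:  nop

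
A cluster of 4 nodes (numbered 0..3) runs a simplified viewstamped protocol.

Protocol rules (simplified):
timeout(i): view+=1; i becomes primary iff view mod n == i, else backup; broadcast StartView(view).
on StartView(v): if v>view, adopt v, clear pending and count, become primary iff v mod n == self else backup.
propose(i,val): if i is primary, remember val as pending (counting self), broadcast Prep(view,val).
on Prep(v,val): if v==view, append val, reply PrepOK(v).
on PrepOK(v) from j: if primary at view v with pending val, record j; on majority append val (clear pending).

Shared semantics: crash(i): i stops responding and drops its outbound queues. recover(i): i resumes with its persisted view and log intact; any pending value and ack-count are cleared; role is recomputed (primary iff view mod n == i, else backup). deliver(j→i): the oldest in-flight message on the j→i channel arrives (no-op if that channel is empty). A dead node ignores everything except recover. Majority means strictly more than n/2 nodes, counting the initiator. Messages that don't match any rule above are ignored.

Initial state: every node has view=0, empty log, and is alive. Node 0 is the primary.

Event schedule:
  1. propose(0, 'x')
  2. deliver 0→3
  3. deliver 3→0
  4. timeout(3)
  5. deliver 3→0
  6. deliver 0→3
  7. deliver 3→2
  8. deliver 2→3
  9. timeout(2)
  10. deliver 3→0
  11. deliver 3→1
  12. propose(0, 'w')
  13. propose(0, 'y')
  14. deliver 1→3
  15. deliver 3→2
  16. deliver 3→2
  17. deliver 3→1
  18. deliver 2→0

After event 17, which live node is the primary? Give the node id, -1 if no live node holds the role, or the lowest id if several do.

step 1 propose(0,'x'): —
step 2 deliver 0→3: 3={back,v=0,log=x}
step 3 deliver 3→0: —
step 4 timeout(3): 3={back,v=1,log=x}
step 5 deliver 3→0: 0={back,v=1,log=-}
step 6 deliver 0→3: —
step 7 deliver 3→2: 2={back,v=1,log=-}
step 8 deliver 2→3: —
step 9 timeout(2): 2={prim,v=2,log=-}
step 10 deliver 3→0: —
step 11 deliver 3→1: 1={prim,v=1,log=-}
step 12 propose(0,'w'): —
step 13 propose(0,'y'): —
step 14 deliver 1→3: —
step 15 deliver 3→2: —
step 16 deliver 3→2: —
step 17 deliver 3→1: —

1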